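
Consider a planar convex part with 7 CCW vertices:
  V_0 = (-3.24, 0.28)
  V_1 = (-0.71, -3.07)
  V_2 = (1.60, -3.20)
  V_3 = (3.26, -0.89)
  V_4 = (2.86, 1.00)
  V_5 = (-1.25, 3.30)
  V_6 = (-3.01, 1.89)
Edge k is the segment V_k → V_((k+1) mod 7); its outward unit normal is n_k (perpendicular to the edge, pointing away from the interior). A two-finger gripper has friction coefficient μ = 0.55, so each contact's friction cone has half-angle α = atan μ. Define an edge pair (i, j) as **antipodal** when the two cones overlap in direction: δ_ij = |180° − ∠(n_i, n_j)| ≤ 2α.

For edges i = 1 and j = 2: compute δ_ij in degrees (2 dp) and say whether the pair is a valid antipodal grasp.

α = atan 0.55 = 28.81°;  2α = 57.62°
edge 1: e_1 = (+2.31, -0.13);  n_1 = (-0.0562, -0.9984)
edge 2: e_2 = (+1.66, +2.31);  n_2 = (+0.8121, -0.5836)
∠(n_1, n_2) = 57.52°
δ = |180° − 57.52°| = 122.48°
122.48° > 2α = 57.62°  →  invalid

δ = 122.48°, invalid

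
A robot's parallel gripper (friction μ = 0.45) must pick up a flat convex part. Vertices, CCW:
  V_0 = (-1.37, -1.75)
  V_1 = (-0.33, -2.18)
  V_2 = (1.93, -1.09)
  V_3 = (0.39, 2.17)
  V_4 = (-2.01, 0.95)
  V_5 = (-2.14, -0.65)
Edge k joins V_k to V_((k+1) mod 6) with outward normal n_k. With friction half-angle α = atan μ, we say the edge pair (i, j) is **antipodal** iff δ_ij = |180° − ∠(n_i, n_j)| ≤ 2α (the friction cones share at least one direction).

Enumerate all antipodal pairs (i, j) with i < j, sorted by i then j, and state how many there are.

count = 4; pairs: (0,2), (1,3), (2,4), (2,5)

α = atan 0.45 = 24.23°;  2α = 48.46°
n_0 = (-0.3821, -0.9241)
n_1 = (+0.4344, -0.9007)
n_2 = (+0.9042, +0.4271)
n_3 = (-0.4531, +0.8914)
n_4 = (-0.9967, +0.0810)
n_5 = (-0.8192, -0.5735)
  (0,1): δ = 131.79°  ·
  (0,2): δ = 42.25°  ✓
  (0,3): δ = 49.41°  ·
  (0,4): δ = 107.82°  ·
  (0,5): δ = 147.46°  ·
  (1,2): δ = 90.46°  ·
  (1,3): δ = 1.20°  ✓
  (1,4): δ = 59.61°  ·
  (1,5): δ = 99.24°  ·
  (2,3): δ = 88.34°  ·
  (2,4): δ = 29.93°  ✓
  (2,5): δ = 9.71°  ✓
  (3,4): δ = 121.59°  ·
  (3,5): δ = 81.95°  ·
  (4,5): δ = 140.36°  ·
antipodal pairs: 4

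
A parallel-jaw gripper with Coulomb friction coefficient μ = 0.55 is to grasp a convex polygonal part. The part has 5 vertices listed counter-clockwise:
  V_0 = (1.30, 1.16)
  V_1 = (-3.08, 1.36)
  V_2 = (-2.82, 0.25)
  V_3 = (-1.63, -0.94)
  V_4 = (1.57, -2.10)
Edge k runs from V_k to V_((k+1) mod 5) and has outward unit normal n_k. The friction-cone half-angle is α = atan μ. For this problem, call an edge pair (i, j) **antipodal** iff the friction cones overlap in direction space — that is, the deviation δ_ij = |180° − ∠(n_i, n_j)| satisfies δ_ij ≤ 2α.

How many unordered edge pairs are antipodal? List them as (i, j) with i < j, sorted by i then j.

count = 4; pairs: (0,2), (0,3), (1,4), (2,4)

α = atan 0.55 = 28.81°;  2α = 57.62°
n_0 = (+0.0456, +0.9990)
n_1 = (-0.9736, -0.2281)
n_2 = (-0.7071, -0.7071)
n_3 = (-0.3408, -0.9401)
n_4 = (+0.9966, +0.0825)
  (0,1): δ = 74.20°  ·
  (0,2): δ = 42.39°  ✓
  (0,3): δ = 17.31°  ✓
  (0,4): δ = 97.35°  ·
  (1,2): δ = 148.18°  ·
  (1,3): δ = 123.11°  ·
  (1,4): δ = 8.45°  ✓
  (2,3): δ = 154.93°  ·
  (2,4): δ = 40.27°  ✓
  (3,4): δ = 65.34°  ·
antipodal pairs: 4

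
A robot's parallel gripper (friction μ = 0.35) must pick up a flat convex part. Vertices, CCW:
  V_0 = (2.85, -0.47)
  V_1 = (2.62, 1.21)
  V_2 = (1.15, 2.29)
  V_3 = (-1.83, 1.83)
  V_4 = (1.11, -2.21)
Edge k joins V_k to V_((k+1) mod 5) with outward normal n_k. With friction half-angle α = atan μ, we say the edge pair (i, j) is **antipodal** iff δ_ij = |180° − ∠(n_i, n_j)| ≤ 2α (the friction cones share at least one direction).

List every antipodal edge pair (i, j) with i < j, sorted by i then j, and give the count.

α = atan 0.35 = 19.29°;  2α = 38.58°
n_0 = (+0.9908, +0.1356)
n_1 = (+0.5921, +0.8059)
n_2 = (-0.1526, +0.9883)
n_3 = (-0.8086, -0.5884)
n_4 = (+0.7071, -0.7071)
  (0,1): δ = 134.10°  ·
  (0,2): δ = 89.02°  ·
  (0,3): δ = 28.25°  ✓
  (0,4): δ = 127.20°  ·
  (1,2): δ = 134.92°  ·
  (1,3): δ = 17.65°  ✓
  (1,4): δ = 81.30°  ·
  (2,3): δ = 62.73°  ·
  (2,4): δ = 36.22°  ✓
  (3,4): δ = 81.04°  ·
antipodal pairs: 3

count = 3; pairs: (0,3), (1,3), (2,4)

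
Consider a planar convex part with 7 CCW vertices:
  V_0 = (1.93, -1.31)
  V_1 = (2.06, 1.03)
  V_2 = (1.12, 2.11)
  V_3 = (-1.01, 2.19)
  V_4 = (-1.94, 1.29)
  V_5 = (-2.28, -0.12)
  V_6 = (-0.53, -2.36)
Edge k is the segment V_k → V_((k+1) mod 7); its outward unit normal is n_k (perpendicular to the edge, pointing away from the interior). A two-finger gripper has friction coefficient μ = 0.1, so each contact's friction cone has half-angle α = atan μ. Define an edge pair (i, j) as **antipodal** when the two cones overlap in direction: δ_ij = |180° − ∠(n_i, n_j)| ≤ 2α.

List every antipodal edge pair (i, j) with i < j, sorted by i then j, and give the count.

count = 2; pairs: (0,4), (1,5)

α = atan 0.1 = 5.71°;  2α = 11.42°
n_0 = (+0.9985, -0.0555)
n_1 = (+0.7543, +0.6565)
n_2 = (+0.0375, +0.9993)
n_3 = (-0.6954, +0.7186)
n_4 = (-0.9721, +0.2344)
n_5 = (-0.7880, -0.6156)
n_6 = (+0.3926, -0.9197)
  (0,1): δ = 135.78°  ·
  (0,2): δ = 88.97°  ·
  (0,3): δ = 42.76°  ·
  (0,4): δ = 10.38°  ✓
  (0,5): δ = 41.18°  ·
  (0,6): δ = 116.29°  ·
  (1,2): δ = 133.19°  ·
  (1,3): δ = 86.97°  ·
  (1,4): δ = 54.59°  ·
  (1,5): δ = 3.04°  ✓
  (1,6): δ = 72.08°  ·
  (2,3): δ = 133.79°  ·
  (2,4): δ = 101.41°  ·
  (2,5): δ = 49.85°  ·
  (2,6): δ = 25.27°  ·
  (3,4): δ = 147.62°  ·
  (3,5): δ = 96.06°  ·
  (3,6): δ = 20.95°  ·
  (4,5): δ = 128.44°  ·
  (4,6): δ = 53.33°  ·
  (5,6): δ = 104.88°  ·
antipodal pairs: 2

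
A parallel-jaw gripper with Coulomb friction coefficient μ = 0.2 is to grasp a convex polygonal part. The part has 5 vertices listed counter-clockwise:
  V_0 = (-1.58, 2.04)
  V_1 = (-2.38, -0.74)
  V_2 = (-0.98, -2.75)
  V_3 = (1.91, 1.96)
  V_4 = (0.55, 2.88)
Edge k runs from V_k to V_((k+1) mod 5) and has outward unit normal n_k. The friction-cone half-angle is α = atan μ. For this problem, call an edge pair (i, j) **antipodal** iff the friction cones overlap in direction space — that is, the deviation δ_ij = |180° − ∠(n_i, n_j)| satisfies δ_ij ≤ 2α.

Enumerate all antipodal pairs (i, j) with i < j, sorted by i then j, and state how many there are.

α = atan 0.2 = 11.31°;  2α = 22.62°
n_0 = (-0.9610, +0.2765)
n_1 = (-0.8206, -0.5715)
n_2 = (+0.8523, -0.5230)
n_3 = (+0.5603, +0.8283)
n_4 = (-0.3669, +0.9303)
  (0,1): δ = 129.09°  ·
  (0,2): δ = 15.48°  ✓
  (0,3): δ = 71.98°  ·
  (0,4): δ = 127.58°  ·
  (1,2): δ = 66.39°  ·
  (1,3): δ = 21.06°  ✓
  (1,4): δ = 76.66°  ·
  (2,3): δ = 92.54°  ·
  (2,4): δ = 36.94°  ·
  (3,4): δ = 124.40°  ·
antipodal pairs: 2

count = 2; pairs: (0,2), (1,3)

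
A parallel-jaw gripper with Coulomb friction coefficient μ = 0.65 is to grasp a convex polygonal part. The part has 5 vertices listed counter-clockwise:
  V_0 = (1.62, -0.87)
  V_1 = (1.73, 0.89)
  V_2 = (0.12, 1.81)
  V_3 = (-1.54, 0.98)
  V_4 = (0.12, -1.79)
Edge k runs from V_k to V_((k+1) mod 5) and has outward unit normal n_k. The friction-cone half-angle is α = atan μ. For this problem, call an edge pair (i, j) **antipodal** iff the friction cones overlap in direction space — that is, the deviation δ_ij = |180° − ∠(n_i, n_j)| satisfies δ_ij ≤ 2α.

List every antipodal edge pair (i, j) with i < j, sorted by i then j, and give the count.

count = 5; pairs: (0,2), (0,3), (1,3), (1,4), (2,4)

α = atan 0.65 = 33.02°;  2α = 66.05°
n_0 = (+0.9981, -0.0624)
n_1 = (+0.4961, +0.8682)
n_2 = (-0.4472, +0.8944)
n_3 = (-0.8578, -0.5140)
n_4 = (+0.5228, -0.8524)
  (0,1): δ = 116.17°  ·
  (0,2): δ = 59.86°  ✓
  (0,3): δ = 34.51°  ✓
  (0,4): δ = 125.10°  ·
  (1,2): δ = 123.69°  ·
  (1,3): δ = 29.32°  ✓
  (1,4): δ = 61.27°  ✓
  (2,3): δ = 85.63°  ·
  (2,4): δ = 4.96°  ✓
  (3,4): δ = 89.41°  ·
antipodal pairs: 5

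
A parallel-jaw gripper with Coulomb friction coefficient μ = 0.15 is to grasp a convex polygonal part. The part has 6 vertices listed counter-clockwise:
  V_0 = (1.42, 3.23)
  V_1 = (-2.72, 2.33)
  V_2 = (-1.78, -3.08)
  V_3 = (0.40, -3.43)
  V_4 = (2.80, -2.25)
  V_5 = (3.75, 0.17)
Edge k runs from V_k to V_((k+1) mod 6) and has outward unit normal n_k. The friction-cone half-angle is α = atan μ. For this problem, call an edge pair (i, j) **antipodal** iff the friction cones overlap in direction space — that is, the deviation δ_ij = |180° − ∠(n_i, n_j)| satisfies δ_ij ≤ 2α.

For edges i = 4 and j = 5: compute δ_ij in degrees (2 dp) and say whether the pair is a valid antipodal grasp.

δ = 121.28°, invalid

α = atan 0.15 = 8.53°;  2α = 17.06°
edge 4: e_4 = (+0.95, +2.42);  n_4 = (+0.9308, -0.3654)
edge 5: e_5 = (-2.33, +3.06);  n_5 = (+0.7956, +0.6058)
∠(n_4, n_5) = 58.72°
δ = |180° − 58.72°| = 121.28°
121.28° > 2α = 17.06°  →  invalid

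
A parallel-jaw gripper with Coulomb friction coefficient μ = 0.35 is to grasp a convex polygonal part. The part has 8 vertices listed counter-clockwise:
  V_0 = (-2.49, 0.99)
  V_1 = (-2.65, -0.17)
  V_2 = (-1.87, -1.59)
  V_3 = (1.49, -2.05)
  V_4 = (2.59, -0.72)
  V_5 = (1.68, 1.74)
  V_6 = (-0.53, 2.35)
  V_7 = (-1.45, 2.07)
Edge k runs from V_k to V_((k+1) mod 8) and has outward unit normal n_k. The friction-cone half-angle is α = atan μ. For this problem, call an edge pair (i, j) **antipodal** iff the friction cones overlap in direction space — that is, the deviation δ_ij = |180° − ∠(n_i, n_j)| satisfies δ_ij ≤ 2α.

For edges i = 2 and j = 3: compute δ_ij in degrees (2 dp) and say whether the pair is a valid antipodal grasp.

δ = 121.80°, invalid

α = atan 0.35 = 19.29°;  2α = 38.58°
edge 2: e_2 = (+3.36, -0.46);  n_2 = (-0.1356, -0.9908)
edge 3: e_3 = (+1.10, +1.33);  n_3 = (+0.7706, -0.6373)
∠(n_2, n_3) = 58.20°
δ = |180° − 58.20°| = 121.80°
121.80° > 2α = 38.58°  →  invalid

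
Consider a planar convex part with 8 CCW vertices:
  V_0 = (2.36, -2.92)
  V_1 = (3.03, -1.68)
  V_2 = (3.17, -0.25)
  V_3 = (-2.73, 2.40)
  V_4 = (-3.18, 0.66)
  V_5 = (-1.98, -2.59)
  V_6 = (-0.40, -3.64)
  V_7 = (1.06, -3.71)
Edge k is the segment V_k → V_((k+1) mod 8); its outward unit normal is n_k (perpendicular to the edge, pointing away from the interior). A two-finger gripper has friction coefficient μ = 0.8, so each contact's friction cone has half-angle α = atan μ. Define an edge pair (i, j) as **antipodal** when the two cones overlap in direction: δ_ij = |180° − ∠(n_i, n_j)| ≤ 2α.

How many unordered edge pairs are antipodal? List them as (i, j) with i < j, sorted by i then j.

α = atan 0.8 = 38.66°;  2α = 77.32°
n_0 = (+0.8798, -0.4754)
n_1 = (+0.9952, -0.0974)
n_2 = (+0.4097, +0.9122)
n_3 = (-0.9681, +0.2504)
n_4 = (-0.9381, -0.3464)
n_5 = (-0.5535, -0.8329)
n_6 = (-0.0479, -0.9989)
n_7 = (+0.5193, -0.8546)
  (0,1): δ = 157.21°  ·
  (0,2): δ = 85.80°  ·
  (0,3): δ = 13.88°  ✓
  (0,4): δ = 48.65°  ✓
  (0,5): δ = 84.78°  ·
  (0,6): δ = 115.64°  ·
  (0,7): δ = 149.67°  ·
  (1,2): δ = 108.60°  ·
  (1,3): δ = 8.91°  ✓
  (1,4): δ = 25.86°  ✓
  (1,5): δ = 61.99°  ✓
  (1,6): δ = 92.85°  ·
  (1,7): δ = 126.88°  ·
  (2,3): δ = 80.31°  ·
  (2,4): δ = 45.55°  ✓
  (2,5): δ = 9.42°  ✓
  (2,6): δ = 21.44°  ✓
  (2,7): δ = 55.47°  ✓
  (3,4): δ = 145.23°  ·
  (3,5): δ = 109.11°  ·
  (3,6): δ = 78.24°  ·
  (3,7): δ = 44.21°  ✓
  (4,5): δ = 143.87°  ·
  (4,6): δ = 113.01°  ·
  (4,7): δ = 78.98°  ·
  (5,6): δ = 149.14°  ·
  (5,7): δ = 115.11°  ·
  (6,7): δ = 145.97°  ·
antipodal pairs: 10

count = 10; pairs: (0,3), (0,4), (1,3), (1,4), (1,5), (2,4), (2,5), (2,6), (2,7), (3,7)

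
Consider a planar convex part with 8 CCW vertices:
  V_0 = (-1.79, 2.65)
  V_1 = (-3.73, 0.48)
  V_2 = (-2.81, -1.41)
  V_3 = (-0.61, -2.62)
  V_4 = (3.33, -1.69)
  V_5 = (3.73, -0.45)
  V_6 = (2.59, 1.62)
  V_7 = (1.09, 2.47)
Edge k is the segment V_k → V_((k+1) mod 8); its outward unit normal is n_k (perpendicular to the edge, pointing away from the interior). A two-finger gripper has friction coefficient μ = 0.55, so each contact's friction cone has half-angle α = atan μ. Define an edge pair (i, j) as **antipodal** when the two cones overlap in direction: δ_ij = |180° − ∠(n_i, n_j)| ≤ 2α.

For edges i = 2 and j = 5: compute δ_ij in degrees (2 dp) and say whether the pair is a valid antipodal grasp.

δ = 32.35°, valid

α = atan 0.55 = 28.81°;  2α = 57.62°
edge 2: e_2 = (+2.20, -1.21);  n_2 = (-0.4819, -0.8762)
edge 5: e_5 = (-1.14, +2.07);  n_5 = (+0.8759, +0.4824)
∠(n_2, n_5) = 147.65°
δ = |180° − 147.65°| = 32.35°
32.35° ≤ 2α = 57.62°  →  valid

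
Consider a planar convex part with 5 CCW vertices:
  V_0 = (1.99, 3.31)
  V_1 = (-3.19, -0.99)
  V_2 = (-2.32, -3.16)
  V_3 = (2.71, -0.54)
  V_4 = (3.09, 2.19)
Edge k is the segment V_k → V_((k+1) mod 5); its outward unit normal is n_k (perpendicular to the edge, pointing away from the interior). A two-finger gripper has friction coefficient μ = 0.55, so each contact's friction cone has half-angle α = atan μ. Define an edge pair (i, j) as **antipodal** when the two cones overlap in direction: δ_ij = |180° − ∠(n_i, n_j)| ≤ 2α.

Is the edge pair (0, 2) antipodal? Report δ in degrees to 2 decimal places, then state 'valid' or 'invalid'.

δ = 12.18°, valid

α = atan 0.55 = 28.81°;  2α = 57.62°
edge 0: e_0 = (-5.18, -4.30);  n_0 = (-0.6387, +0.7694)
edge 2: e_2 = (+5.03, +2.62);  n_2 = (+0.4620, -0.8869)
∠(n_0, n_2) = 167.82°
δ = |180° − 167.82°| = 12.18°
12.18° ≤ 2α = 57.62°  →  valid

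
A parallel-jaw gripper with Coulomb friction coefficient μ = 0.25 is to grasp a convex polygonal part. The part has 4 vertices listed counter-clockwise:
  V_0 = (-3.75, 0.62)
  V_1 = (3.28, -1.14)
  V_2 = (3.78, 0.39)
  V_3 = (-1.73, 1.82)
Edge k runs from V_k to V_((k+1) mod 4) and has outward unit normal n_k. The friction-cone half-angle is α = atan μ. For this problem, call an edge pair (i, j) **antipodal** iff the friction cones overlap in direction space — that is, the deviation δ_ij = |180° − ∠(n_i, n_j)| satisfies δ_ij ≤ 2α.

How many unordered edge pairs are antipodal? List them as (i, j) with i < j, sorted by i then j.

count = 1; pairs: (0,2)

α = atan 0.25 = 14.04°;  2α = 28.07°
n_0 = (-0.2429, -0.9701)
n_1 = (+0.9505, -0.3106)
n_2 = (+0.2512, +0.9679)
n_3 = (-0.5107, +0.8597)
  (0,1): δ = 94.04°  ·
  (0,2): δ = 0.49°  ✓
  (0,3): δ = 44.77°  ·
  (1,2): δ = 86.45°  ·
  (1,3): δ = 41.19°  ·
  (2,3): δ = 134.74°  ·
antipodal pairs: 1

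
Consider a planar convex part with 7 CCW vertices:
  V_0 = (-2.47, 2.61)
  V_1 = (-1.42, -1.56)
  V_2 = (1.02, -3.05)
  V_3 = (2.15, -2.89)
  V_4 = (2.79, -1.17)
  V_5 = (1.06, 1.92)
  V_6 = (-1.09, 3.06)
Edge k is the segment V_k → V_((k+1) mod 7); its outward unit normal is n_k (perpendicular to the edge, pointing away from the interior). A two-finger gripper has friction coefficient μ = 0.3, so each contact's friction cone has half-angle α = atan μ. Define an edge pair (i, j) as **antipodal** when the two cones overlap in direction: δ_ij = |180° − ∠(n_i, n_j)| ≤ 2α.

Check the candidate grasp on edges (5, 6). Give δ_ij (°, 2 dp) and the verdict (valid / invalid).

α = atan 0.3 = 16.70°;  2α = 33.40°
edge 5: e_5 = (-2.15, +1.14);  n_5 = (+0.4685, +0.8835)
edge 6: e_6 = (-1.38, -0.45);  n_6 = (-0.3100, +0.9507)
∠(n_5, n_6) = 45.99°
δ = |180° − 45.99°| = 134.01°
134.01° > 2α = 33.40°  →  invalid

δ = 134.01°, invalid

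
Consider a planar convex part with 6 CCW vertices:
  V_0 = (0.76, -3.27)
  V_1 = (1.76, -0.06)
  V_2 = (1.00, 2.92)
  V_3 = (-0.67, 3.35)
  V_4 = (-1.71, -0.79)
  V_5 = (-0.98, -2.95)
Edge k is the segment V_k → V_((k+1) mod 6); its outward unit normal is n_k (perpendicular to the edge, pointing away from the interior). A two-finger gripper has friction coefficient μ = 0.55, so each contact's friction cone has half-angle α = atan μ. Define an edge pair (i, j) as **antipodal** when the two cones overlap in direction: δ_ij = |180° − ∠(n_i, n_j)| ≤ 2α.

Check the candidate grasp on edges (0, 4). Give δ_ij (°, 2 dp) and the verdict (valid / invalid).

δ = 35.98°, valid

α = atan 0.55 = 28.81°;  2α = 57.62°
edge 0: e_0 = (+1.00, +3.21);  n_0 = (+0.9547, -0.2974)
edge 4: e_4 = (+0.73, -2.16);  n_4 = (-0.9474, -0.3202)
∠(n_0, n_4) = 144.02°
δ = |180° − 144.02°| = 35.98°
35.98° ≤ 2α = 57.62°  →  valid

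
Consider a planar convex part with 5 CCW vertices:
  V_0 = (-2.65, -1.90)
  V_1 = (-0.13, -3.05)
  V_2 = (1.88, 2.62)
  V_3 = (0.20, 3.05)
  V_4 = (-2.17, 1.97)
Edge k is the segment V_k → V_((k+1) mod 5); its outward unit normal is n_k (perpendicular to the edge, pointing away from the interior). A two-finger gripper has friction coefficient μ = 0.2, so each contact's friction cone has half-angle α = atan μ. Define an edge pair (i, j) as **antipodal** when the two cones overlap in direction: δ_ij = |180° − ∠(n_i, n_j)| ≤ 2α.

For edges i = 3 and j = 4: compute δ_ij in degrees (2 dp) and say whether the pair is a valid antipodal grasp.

α = atan 0.2 = 11.31°;  2α = 22.62°
edge 3: e_3 = (-2.37, -1.08);  n_3 = (-0.4147, +0.9100)
edge 4: e_4 = (-0.48, -3.87);  n_4 = (-0.9924, +0.1231)
∠(n_3, n_4) = 58.43°
δ = |180° − 58.43°| = 121.57°
121.57° > 2α = 22.62°  →  invalid

δ = 121.57°, invalid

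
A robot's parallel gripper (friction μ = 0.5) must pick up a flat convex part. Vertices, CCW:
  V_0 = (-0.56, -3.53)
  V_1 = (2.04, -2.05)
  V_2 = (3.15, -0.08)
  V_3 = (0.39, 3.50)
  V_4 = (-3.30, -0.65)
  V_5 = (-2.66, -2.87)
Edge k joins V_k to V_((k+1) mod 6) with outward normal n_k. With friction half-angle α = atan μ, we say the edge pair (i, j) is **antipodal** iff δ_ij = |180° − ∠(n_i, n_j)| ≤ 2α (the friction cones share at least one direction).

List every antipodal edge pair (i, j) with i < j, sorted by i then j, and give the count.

count = 5; pairs: (0,3), (1,3), (1,4), (2,4), (2,5)

α = atan 0.5 = 26.57°;  2α = 53.13°
n_0 = (+0.4947, -0.8691)
n_1 = (+0.8712, -0.4909)
n_2 = (+0.7920, +0.6106)
n_3 = (-0.7473, +0.6645)
n_4 = (-0.9609, -0.2770)
n_5 = (-0.2998, -0.9540)
  (0,1): δ = 149.05°  ·
  (0,2): δ = 82.02°  ·
  (0,3): δ = 18.71°  ✓
  (0,4): δ = 76.43°  ·
  (0,5): δ = 132.90°  ·
  (1,2): δ = 112.97°  ·
  (1,3): δ = 12.24°  ✓
  (1,4): δ = 45.48°  ✓
  (1,5): δ = 101.95°  ·
  (2,3): δ = 79.27°  ·
  (2,4): δ = 21.55°  ✓
  (2,5): δ = 34.92°  ✓
  (3,4): δ = 122.28°  ·
  (3,5): δ = 65.81°  ·
  (4,5): δ = 123.53°  ·
antipodal pairs: 5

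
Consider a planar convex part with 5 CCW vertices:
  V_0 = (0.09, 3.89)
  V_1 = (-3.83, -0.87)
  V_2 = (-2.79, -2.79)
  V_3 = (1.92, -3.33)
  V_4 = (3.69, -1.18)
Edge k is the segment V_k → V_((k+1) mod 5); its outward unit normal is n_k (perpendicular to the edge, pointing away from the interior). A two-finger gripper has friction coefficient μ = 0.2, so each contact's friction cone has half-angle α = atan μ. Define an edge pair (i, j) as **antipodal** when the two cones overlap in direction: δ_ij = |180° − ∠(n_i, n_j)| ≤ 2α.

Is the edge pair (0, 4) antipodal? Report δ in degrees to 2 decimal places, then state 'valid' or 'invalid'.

α = atan 0.2 = 11.31°;  2α = 22.62°
edge 0: e_0 = (-3.92, -4.76);  n_0 = (-0.7719, +0.6357)
edge 4: e_4 = (-3.60, +5.07);  n_4 = (+0.8154, +0.5790)
∠(n_0, n_4) = 105.15°
δ = |180° − 105.15°| = 74.85°
74.85° > 2α = 22.62°  →  invalid

δ = 74.85°, invalid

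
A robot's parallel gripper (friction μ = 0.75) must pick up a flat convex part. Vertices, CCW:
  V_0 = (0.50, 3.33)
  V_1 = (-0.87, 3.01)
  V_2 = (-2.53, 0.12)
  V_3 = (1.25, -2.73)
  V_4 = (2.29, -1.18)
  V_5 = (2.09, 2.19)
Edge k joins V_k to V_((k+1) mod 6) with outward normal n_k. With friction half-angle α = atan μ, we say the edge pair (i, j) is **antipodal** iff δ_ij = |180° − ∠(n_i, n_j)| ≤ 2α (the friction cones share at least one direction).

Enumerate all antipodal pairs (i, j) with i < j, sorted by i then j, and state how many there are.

α = atan 0.75 = 36.87°;  2α = 73.74°
n_0 = (-0.2275, +0.9738)
n_1 = (-0.8671, +0.4981)
n_2 = (-0.6020, -0.7985)
n_3 = (+0.8304, -0.5572)
n_4 = (+0.9982, +0.0592)
n_5 = (+0.5827, +0.8127)
  (0,1): δ = 133.02°  ·
  (0,2): δ = 50.16°  ✓
  (0,3): δ = 42.99°  ✓
  (0,4): δ = 80.25°  ·
  (0,5): δ = 131.21°  ·
  (1,2): δ = 97.14°  ·
  (1,3): δ = 3.99°  ✓
  (1,4): δ = 33.27°  ✓
  (1,5): δ = 84.23°  ·
  (2,3): δ = 86.85°  ·
  (2,4): δ = 49.59°  ✓
  (2,5): δ = 1.38°  ✓
  (3,4): δ = 142.74°  ·
  (3,5): δ = 91.78°  ·
  (4,5): δ = 129.04°  ·
antipodal pairs: 6

count = 6; pairs: (0,2), (0,3), (1,3), (1,4), (2,4), (2,5)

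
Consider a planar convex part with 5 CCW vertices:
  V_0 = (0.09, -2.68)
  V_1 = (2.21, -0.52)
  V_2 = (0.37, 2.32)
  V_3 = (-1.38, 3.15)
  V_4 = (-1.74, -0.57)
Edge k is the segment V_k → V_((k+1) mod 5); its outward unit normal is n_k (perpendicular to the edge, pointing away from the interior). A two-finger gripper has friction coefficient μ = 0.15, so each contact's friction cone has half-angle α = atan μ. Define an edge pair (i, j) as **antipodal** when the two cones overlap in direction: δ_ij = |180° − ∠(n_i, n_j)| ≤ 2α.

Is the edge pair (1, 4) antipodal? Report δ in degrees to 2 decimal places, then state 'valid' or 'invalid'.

α = atan 0.15 = 8.53°;  2α = 17.06°
edge 1: e_1 = (-1.84, +2.84);  n_1 = (+0.8393, +0.5437)
edge 4: e_4 = (+1.83, -2.11);  n_4 = (-0.7555, -0.6552)
∠(n_1, n_4) = 172.00°
δ = |180° − 172.00°| = 8.00°
8.00° ≤ 2α = 17.06°  →  valid

δ = 8.00°, valid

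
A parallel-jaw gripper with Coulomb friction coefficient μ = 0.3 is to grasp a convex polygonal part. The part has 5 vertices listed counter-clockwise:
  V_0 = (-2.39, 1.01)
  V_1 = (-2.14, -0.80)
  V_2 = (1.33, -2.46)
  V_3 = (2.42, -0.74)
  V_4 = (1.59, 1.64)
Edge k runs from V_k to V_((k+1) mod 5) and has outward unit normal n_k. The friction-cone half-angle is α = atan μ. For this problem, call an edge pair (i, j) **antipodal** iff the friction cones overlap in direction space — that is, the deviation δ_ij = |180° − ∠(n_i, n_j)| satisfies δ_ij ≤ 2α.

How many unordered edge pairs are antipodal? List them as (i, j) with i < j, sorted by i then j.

count = 1; pairs: (0,3)

α = atan 0.3 = 16.70°;  2α = 33.40°
n_0 = (-0.9906, -0.1368)
n_1 = (-0.4315, -0.9021)
n_2 = (+0.8447, -0.5353)
n_3 = (+0.9442, +0.3293)
n_4 = (-0.1563, +0.9877)
  (0,1): δ = 123.43°  ·
  (0,2): δ = 40.23°  ·
  (0,3): δ = 11.36°  ✓
  (0,4): δ = 91.13°  ·
  (1,2): δ = 96.80°  ·
  (1,3): δ = 45.21°  ·
  (1,4): δ = 34.56°  ·
  (2,3): δ = 128.41°  ·
  (2,4): δ = 48.64°  ·
  (3,4): δ = 100.23°  ·
antipodal pairs: 1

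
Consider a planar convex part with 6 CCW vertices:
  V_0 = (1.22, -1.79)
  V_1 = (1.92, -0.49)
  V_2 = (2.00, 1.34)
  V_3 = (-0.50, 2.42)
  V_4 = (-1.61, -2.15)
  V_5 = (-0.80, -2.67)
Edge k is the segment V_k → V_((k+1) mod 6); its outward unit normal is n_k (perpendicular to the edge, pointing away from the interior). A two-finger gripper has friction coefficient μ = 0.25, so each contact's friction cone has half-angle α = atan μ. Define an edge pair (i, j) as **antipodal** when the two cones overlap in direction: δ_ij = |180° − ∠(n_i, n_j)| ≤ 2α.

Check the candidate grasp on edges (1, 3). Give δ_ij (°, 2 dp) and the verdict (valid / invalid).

α = atan 0.25 = 14.04°;  2α = 28.07°
edge 1: e_1 = (+0.08, +1.83);  n_1 = (+0.9990, -0.0437)
edge 3: e_3 = (-1.11, -4.57);  n_3 = (-0.9717, +0.2360)
∠(n_1, n_3) = 168.85°
δ = |180° − 168.85°| = 11.15°
11.15° ≤ 2α = 28.07°  →  valid

δ = 11.15°, valid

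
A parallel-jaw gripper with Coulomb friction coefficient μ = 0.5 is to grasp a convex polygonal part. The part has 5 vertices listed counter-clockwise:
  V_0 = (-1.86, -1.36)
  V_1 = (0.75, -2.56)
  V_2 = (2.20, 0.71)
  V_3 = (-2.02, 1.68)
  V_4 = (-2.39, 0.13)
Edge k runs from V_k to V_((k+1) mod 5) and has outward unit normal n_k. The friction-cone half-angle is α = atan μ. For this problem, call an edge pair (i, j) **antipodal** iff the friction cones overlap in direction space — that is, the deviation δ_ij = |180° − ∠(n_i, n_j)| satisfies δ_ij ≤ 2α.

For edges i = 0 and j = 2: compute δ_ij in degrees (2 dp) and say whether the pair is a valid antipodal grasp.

α = atan 0.5 = 26.57°;  2α = 53.13°
edge 0: e_0 = (+2.61, -1.20);  n_0 = (-0.4177, -0.9086)
edge 2: e_2 = (-4.22, +0.97);  n_2 = (+0.2240, +0.9746)
∠(n_0, n_2) = 168.25°
δ = |180° − 168.25°| = 11.75°
11.75° ≤ 2α = 53.13°  →  valid

δ = 11.75°, valid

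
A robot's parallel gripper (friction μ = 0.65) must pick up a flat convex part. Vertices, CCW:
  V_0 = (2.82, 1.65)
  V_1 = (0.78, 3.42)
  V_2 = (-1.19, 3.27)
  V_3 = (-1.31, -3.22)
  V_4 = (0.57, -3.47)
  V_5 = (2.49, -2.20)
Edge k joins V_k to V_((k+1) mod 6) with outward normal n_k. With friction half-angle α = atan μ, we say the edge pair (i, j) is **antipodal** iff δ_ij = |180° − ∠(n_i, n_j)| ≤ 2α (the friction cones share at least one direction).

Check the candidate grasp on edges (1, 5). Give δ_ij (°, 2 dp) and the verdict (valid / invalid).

α = atan 0.65 = 33.02°;  2α = 66.05°
edge 1: e_1 = (-1.97, -0.15);  n_1 = (-0.0759, +0.9971)
edge 5: e_5 = (+0.33, +3.85);  n_5 = (+0.9963, -0.0854)
∠(n_1, n_5) = 99.25°
δ = |180° − 99.25°| = 80.75°
80.75° > 2α = 66.05°  →  invalid

δ = 80.75°, invalid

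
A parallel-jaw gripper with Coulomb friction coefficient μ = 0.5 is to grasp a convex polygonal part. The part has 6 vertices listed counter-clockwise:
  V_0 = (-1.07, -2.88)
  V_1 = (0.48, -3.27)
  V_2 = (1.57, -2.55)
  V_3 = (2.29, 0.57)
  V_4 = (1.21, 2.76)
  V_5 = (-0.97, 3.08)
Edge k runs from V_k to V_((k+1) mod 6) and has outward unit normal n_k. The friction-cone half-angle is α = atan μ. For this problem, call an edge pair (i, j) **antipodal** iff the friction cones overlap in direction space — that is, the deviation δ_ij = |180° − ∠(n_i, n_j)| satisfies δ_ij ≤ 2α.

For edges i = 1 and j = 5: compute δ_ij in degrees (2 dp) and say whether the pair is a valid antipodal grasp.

δ = 55.59°, invalid

α = atan 0.5 = 26.57°;  2α = 53.13°
edge 1: e_1 = (+1.09, +0.72);  n_1 = (+0.5512, -0.8344)
edge 5: e_5 = (-0.10, -5.96);  n_5 = (-0.9999, +0.0168)
∠(n_1, n_5) = 124.41°
δ = |180° − 124.41°| = 55.59°
55.59° > 2α = 53.13°  →  invalid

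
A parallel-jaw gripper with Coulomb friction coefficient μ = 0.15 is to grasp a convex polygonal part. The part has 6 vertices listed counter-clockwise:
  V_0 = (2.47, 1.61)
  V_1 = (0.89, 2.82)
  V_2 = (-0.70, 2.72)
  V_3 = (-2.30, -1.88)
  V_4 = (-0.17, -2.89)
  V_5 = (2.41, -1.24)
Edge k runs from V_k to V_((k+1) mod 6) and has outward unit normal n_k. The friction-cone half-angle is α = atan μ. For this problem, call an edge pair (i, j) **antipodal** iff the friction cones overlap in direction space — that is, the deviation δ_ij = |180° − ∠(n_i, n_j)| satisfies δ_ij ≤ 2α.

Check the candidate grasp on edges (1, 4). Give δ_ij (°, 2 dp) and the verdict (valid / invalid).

δ = 29.00°, invalid

α = atan 0.15 = 8.53°;  2α = 17.06°
edge 1: e_1 = (-1.59, -0.10);  n_1 = (-0.0628, +0.9980)
edge 4: e_4 = (+2.58, +1.65);  n_4 = (+0.5388, -0.8424)
∠(n_1, n_4) = 151.00°
δ = |180° − 151.00°| = 29.00°
29.00° > 2α = 17.06°  →  invalid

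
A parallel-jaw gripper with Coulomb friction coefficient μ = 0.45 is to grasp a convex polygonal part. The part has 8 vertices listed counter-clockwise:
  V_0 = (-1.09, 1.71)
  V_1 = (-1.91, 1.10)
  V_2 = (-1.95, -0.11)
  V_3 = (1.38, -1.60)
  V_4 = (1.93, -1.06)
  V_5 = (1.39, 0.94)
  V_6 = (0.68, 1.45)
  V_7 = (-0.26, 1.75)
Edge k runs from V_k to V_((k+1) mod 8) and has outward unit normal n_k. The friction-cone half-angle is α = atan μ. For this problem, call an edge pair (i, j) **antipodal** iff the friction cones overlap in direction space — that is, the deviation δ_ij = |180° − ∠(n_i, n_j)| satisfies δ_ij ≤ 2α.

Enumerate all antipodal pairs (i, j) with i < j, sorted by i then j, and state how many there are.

count = 7; pairs: (0,3), (1,3), (1,4), (2,5), (2,6), (2,7), (3,7)

α = atan 0.45 = 24.23°;  2α = 48.46°
n_0 = (-0.5969, +0.8023)
n_1 = (-0.9995, +0.0330)
n_2 = (-0.4084, -0.9128)
n_3 = (+0.7006, -0.7136)
n_4 = (+0.9654, +0.2607)
n_5 = (+0.5834, +0.8122)
n_6 = (+0.3040, +0.9527)
n_7 = (-0.0481, +0.9988)
  (0,1): δ = 128.54°  ·
  (0,2): δ = 60.75°  ·
  (0,3): δ = 7.83°  ✓
  (0,4): δ = 68.46°  ·
  (0,5): δ = 107.66°  ·
  (0,6): δ = 125.65°  ·
  (0,7): δ = 146.11°  ·
  (1,2): δ = 112.21°  ·
  (1,3): δ = 43.63°  ✓
  (1,4): δ = 17.00°  ✓
  (1,5): δ = 56.20°  ·
  (1,6): δ = 74.19°  ·
  (1,7): δ = 94.65°  ·
  (2,3): δ = 111.42°  ·
  (2,4): δ = 50.78°  ·
  (2,5): δ = 11.58°  ✓
  (2,6): δ = 6.41°  ✓
  (2,7): δ = 26.87°  ✓
  (3,4): δ = 119.36°  ·
  (3,5): δ = 80.16°  ·
  (3,6): δ = 62.17°  ·
  (3,7): δ = 41.72°  ✓
  (4,5): δ = 140.80°  ·
  (4,6): δ = 122.81°  ·
  (4,7): δ = 102.35°  ·
  (5,6): δ = 162.01°  ·
  (5,7): δ = 141.55°  ·
  (6,7): δ = 159.54°  ·
antipodal pairs: 7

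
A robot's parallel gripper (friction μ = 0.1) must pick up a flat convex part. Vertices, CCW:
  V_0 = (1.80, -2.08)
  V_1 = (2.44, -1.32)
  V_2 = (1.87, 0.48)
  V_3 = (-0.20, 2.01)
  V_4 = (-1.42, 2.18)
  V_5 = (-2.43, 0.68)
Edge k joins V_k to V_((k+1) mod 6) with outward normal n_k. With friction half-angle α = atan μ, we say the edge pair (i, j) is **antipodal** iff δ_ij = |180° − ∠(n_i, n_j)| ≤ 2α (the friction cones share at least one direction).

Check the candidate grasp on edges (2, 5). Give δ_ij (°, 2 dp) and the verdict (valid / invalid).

α = atan 0.1 = 5.71°;  2α = 11.42°
edge 2: e_2 = (-2.07, +1.53);  n_2 = (+0.5944, +0.8042)
edge 5: e_5 = (+4.23, -2.76);  n_5 = (-0.5464, -0.8375)
∠(n_2, n_5) = 176.65°
δ = |180° − 176.65°| = 3.35°
3.35° ≤ 2α = 11.42°  →  valid

δ = 3.35°, valid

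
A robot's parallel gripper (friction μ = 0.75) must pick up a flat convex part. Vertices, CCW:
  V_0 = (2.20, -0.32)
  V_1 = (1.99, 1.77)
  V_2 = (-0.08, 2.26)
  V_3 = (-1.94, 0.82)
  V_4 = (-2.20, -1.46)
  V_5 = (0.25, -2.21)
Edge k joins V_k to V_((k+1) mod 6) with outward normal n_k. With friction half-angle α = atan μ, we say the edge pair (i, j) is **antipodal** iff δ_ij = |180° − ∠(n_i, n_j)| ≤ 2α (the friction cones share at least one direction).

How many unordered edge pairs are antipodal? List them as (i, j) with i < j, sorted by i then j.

count = 8; pairs: (0,2), (0,3), (0,4), (1,4), (1,5), (2,4), (2,5), (3,5)

α = atan 0.75 = 36.87°;  2α = 73.74°
n_0 = (+0.9950, +0.1000)
n_1 = (+0.2303, +0.9731)
n_2 = (-0.6122, +0.7907)
n_3 = (-0.9936, +0.1133)
n_4 = (-0.2927, -0.9562)
n_5 = (+0.6960, -0.7181)
  (0,1): δ = 109.06°  ·
  (0,2): δ = 57.99°  ✓
  (0,3): δ = 12.24°  ✓
  (0,4): δ = 67.24°  ✓
  (0,5): δ = 128.37°  ·
  (1,2): δ = 128.94°  ·
  (1,3): δ = 83.19°  ·
  (1,4): δ = 3.70°  ✓
  (1,5): δ = 57.42°  ✓
  (2,3): δ = 134.25°  ·
  (2,4): δ = 54.77°  ✓
  (2,5): δ = 6.36°  ✓
  (3,4): δ = 100.51°  ·
  (3,5): δ = 39.39°  ✓
  (4,5): δ = 118.87°  ·
antipodal pairs: 8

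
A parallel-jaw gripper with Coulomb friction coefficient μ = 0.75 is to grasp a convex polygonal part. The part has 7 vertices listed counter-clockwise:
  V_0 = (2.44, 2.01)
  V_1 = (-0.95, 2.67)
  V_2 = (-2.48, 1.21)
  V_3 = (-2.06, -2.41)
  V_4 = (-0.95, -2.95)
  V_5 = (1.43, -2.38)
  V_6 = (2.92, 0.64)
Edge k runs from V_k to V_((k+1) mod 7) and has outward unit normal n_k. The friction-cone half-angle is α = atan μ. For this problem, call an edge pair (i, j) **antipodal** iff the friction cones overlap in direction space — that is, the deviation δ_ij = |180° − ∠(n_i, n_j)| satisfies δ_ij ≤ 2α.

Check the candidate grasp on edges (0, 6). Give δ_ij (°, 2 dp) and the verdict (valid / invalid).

α = atan 0.75 = 36.87°;  2α = 73.74°
edge 0: e_0 = (-3.39, +0.66);  n_0 = (+0.1911, +0.9816)
edge 6: e_6 = (-0.48, +1.37);  n_6 = (+0.9438, +0.3307)
∠(n_0, n_6) = 59.67°
δ = |180° − 59.67°| = 120.33°
120.33° > 2α = 73.74°  →  invalid

δ = 120.33°, invalid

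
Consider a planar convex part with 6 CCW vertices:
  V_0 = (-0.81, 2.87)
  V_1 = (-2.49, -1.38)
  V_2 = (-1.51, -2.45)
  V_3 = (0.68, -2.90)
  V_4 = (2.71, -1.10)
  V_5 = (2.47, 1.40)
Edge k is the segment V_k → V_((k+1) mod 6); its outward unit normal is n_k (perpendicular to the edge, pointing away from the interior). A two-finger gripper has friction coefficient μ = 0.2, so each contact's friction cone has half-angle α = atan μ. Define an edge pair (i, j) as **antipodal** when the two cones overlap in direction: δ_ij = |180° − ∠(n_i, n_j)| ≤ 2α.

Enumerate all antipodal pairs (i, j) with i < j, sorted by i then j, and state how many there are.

α = atan 0.2 = 11.31°;  2α = 22.62°
n_0 = (-0.9300, +0.3676)
n_1 = (-0.7374, -0.6754)
n_2 = (-0.2013, -0.9795)
n_3 = (+0.6634, -0.7482)
n_4 = (+0.9954, +0.0956)
n_5 = (+0.4090, +0.9125)
  (0,1): δ = 115.95°  ·
  (0,2): δ = 80.04°  ·
  (0,3): δ = 26.87°  ·
  (0,4): δ = 27.05°  ·
  (0,5): δ = 87.43°  ·
  (1,2): δ = 144.10°  ·
  (1,3): δ = 90.92°  ·
  (1,4): δ = 37.00°  ·
  (1,5): δ = 23.37°  ·
  (2,3): δ = 126.83°  ·
  (2,4): δ = 72.90°  ·
  (2,5): δ = 12.53°  ✓
  (3,4): δ = 126.08°  ·
  (3,5): δ = 65.70°  ·
  (4,5): δ = 119.62°  ·
antipodal pairs: 1

count = 1; pairs: (2,5)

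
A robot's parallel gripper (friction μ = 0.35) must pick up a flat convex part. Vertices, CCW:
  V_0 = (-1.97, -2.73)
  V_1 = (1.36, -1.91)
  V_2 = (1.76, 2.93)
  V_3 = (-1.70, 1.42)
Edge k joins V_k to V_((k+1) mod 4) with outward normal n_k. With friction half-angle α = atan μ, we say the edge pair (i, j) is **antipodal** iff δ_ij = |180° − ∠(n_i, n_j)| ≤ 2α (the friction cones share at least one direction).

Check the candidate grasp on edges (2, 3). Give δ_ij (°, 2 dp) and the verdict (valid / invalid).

δ = 117.30°, invalid

α = atan 0.35 = 19.29°;  2α = 38.58°
edge 2: e_2 = (-3.46, -1.51);  n_2 = (-0.4000, +0.9165)
edge 3: e_3 = (-0.27, -4.15);  n_3 = (-0.9979, +0.0649)
∠(n_2, n_3) = 62.70°
δ = |180° − 62.70°| = 117.30°
117.30° > 2α = 38.58°  →  invalid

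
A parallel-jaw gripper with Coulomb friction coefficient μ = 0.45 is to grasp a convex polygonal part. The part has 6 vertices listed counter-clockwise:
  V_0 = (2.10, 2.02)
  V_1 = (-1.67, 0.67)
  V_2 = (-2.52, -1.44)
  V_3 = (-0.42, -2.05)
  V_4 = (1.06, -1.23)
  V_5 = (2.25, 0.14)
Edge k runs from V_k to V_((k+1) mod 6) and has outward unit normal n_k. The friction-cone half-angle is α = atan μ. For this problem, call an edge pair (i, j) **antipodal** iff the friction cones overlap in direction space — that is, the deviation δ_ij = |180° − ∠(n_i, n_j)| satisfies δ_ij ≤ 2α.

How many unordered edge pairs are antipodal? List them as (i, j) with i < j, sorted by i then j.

count = 6; pairs: (0,2), (0,3), (0,4), (1,3), (1,4), (1,5)

α = atan 0.45 = 24.23°;  2α = 48.46°
n_0 = (-0.3371, +0.9415)
n_1 = (-0.9276, +0.3737)
n_2 = (-0.2789, -0.9603)
n_3 = (+0.4846, -0.8747)
n_4 = (+0.7550, -0.6558)
n_5 = (+0.9968, +0.0795)
  (0,1): δ = 131.64°  ·
  (0,2): δ = 35.90°  ✓
  (0,3): δ = 9.29°  ✓
  (0,4): δ = 29.32°  ✓
  (0,5): δ = 74.86°  ·
  (1,2): δ = 84.26°  ·
  (1,3): δ = 39.07°  ✓
  (1,4): δ = 19.04°  ✓
  (1,5): δ = 26.50°  ✓
  (2,3): δ = 134.81°  ·
  (2,4): δ = 114.78°  ·
  (2,5): δ = 69.24°  ·
  (3,4): δ = 159.97°  ·
  (3,5): δ = 114.43°  ·
  (4,5): δ = 134.46°  ·
antipodal pairs: 6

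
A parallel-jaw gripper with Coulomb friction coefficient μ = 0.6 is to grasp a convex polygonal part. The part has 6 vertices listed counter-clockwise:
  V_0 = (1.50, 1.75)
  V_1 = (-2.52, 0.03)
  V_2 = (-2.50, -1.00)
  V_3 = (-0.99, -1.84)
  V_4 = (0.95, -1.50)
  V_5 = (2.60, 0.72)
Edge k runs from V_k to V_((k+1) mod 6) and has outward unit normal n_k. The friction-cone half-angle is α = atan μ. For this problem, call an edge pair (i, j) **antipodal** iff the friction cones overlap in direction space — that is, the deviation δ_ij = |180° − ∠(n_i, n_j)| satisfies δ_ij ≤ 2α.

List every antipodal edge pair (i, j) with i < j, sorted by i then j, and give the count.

count = 7; pairs: (0,2), (0,3), (0,4), (1,4), (1,5), (2,5), (3,5)

α = atan 0.6 = 30.96°;  2α = 61.93°
n_0 = (-0.3934, +0.9194)
n_1 = (-0.9998, -0.0194)
n_2 = (-0.4861, -0.8739)
n_3 = (+0.1726, -0.9850)
n_4 = (+0.8026, -0.5965)
n_5 = (+0.6835, +0.7300)
  (0,1): δ = 112.05°  ·
  (0,2): δ = 52.25°  ✓
  (0,3): δ = 13.22°  ✓
  (0,4): δ = 30.21°  ✓
  (0,5): δ = 113.72°  ·
  (1,2): δ = 120.20°  ·
  (1,3): δ = 81.17°  ·
  (1,4): δ = 37.73°  ✓
  (1,5): δ = 45.77°  ✓
  (2,3): δ = 140.97°  ·
  (2,4): δ = 97.53°  ·
  (2,5): δ = 14.03°  ✓
  (3,4): δ = 136.56°  ·
  (3,5): δ = 53.06°  ✓
  (4,5): δ = 96.50°  ·
antipodal pairs: 7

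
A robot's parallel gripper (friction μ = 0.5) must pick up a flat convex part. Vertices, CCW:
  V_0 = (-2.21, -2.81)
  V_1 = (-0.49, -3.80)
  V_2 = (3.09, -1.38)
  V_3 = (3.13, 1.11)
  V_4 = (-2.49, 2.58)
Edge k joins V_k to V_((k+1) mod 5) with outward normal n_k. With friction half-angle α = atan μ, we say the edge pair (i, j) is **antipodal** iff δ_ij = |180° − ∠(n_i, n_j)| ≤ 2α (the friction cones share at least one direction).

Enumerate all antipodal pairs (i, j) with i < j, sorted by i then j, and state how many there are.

α = atan 0.5 = 26.57°;  2α = 53.13°
n_0 = (-0.4988, -0.8667)
n_1 = (+0.5600, -0.8285)
n_2 = (+0.9999, -0.0161)
n_3 = (+0.2531, +0.9675)
n_4 = (-0.9987, -0.0519)
  (0,1): δ = 116.02°  ·
  (0,2): δ = 61.00°  ·
  (0,3): δ = 15.27°  ✓
  (0,4): δ = 122.90°  ·
  (1,2): δ = 124.98°  ·
  (1,3): δ = 48.72°  ✓
  (1,4): δ = 58.92°  ·
  (2,3): δ = 103.74°  ·
  (2,4): δ = 3.89°  ✓
  (3,4): δ = 72.37°  ·
antipodal pairs: 3

count = 3; pairs: (0,3), (1,3), (2,4)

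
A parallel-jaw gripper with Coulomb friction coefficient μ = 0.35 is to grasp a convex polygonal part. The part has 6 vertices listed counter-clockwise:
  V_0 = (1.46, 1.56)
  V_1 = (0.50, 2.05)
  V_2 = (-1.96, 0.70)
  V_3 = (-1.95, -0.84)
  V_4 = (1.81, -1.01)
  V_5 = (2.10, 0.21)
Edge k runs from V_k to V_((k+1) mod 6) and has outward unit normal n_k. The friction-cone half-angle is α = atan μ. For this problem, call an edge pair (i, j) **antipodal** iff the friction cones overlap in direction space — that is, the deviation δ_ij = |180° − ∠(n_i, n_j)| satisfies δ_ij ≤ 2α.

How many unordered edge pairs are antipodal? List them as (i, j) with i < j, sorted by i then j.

count = 4; pairs: (0,3), (1,3), (2,4), (2,5)

α = atan 0.35 = 19.29°;  2α = 38.58°
n_0 = (+0.4546, +0.8907)
n_1 = (-0.4811, +0.8767)
n_2 = (-1.0000, -0.0065)
n_3 = (-0.0452, -0.9990)
n_4 = (+0.9729, -0.2313)
n_5 = (+0.9036, +0.4284)
  (0,1): δ = 124.20°  ·
  (0,2): δ = 62.59°  ·
  (0,3): δ = 24.45°  ✓
  (0,4): δ = 103.67°  ·
  (0,5): δ = 142.40°  ·
  (1,2): δ = 118.39°  ·
  (1,3): δ = 31.35°  ✓
  (1,4): δ = 47.87°  ·
  (1,5): δ = 86.61°  ·
  (2,3): δ = 92.96°  ·
  (2,4): δ = 13.74°  ✓
  (2,5): δ = 24.99°  ✓
  (3,4): δ = 100.78°  ·
  (3,5): δ = 62.05°  ·
  (4,5): δ = 141.26°  ·
antipodal pairs: 4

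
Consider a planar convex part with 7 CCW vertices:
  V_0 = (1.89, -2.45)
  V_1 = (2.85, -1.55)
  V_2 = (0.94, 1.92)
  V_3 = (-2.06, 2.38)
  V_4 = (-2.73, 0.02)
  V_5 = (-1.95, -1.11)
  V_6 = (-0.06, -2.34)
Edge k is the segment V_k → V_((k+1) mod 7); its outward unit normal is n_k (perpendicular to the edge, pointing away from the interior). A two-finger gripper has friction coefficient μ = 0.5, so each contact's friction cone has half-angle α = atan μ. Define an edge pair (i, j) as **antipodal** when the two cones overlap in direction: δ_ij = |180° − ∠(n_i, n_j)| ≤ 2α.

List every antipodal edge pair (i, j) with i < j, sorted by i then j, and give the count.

count = 8; pairs: (0,2), (0,3), (1,3), (1,4), (1,5), (2,4), (2,5), (2,6)

α = atan 0.5 = 26.57°;  2α = 53.13°
n_0 = (+0.6839, -0.7295)
n_1 = (+0.8761, +0.4822)
n_2 = (+0.1516, +0.9884)
n_3 = (-0.9620, +0.2731)
n_4 = (-0.8230, -0.5681)
n_5 = (-0.5455, -0.8381)
n_6 = (-0.0563, -0.9984)
  (0,1): δ = 104.32°  ·
  (0,2): δ = 51.87°  ✓
  (0,3): δ = 31.00°  ✓
  (0,4): δ = 81.46°  ·
  (0,5): δ = 103.79°  ·
  (0,6): δ = 133.62°  ·
  (1,2): δ = 127.55°  ·
  (1,3): δ = 44.68°  ✓
  (1,4): δ = 5.79°  ✓
  (1,5): δ = 28.11°  ✓
  (1,6): δ = 57.94°  ·
  (2,3): δ = 97.13°  ·
  (2,4): δ = 46.67°  ✓
  (2,5): δ = 24.34°  ✓
  (2,6): δ = 5.49°  ✓
  (3,4): δ = 129.53°  ·
  (3,5): δ = 107.21°  ·
  (3,6): δ = 77.38°  ·
  (4,5): δ = 157.67°  ·
  (4,6): δ = 127.84°  ·
  (5,6): δ = 150.17°  ·
antipodal pairs: 8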